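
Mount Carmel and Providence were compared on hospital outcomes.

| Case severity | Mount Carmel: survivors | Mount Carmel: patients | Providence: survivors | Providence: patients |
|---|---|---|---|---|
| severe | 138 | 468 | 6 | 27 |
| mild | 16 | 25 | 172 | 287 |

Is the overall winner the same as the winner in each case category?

Severe: Mount Carmel 138/468 = 29.5%, Providence 6/27 = 22.2% → Mount Carmel
Mild: Mount Carmel 16/25 = 64.0%, Providence 172/287 = 59.9% → Mount Carmel
Overall: Mount Carmel 154/493 = 31.2%, Providence 178/314 = 56.7% → Providence
Mount Carmel wins each case group but Providence wins overall — the comparison reverses. Mount Carmel's patients skew toward severe, which has a lower base rate.

No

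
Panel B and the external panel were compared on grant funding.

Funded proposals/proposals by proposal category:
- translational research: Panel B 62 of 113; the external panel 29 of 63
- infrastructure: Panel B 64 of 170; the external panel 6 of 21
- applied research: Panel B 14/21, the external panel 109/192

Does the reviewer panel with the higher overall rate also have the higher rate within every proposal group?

No

Translational research: Panel B 62/113 = 54.9%, the external panel 29/63 = 46.0% → Panel B
Infrastructure: Panel B 64/170 = 37.6%, the external panel 6/21 = 28.6% → Panel B
Applied research: Panel B 14/21 = 66.7%, the external panel 109/192 = 56.8% → Panel B
Overall: Panel B 140/304 = 46.1%, the external panel 144/276 = 52.2% → the external panel
Panel B wins each proposal group but the external panel wins overall — the comparison reverses. Panel B's proposals skew toward infrastructure, which has a lower base rate.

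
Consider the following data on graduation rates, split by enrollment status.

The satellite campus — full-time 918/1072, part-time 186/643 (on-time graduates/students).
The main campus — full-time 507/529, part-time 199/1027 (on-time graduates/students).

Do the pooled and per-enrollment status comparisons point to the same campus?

Full-time: the satellite campus 918/1072 = 85.6%, the main campus 507/529 = 95.8% → the main campus
Part-time: the satellite campus 186/643 = 28.9%, the main campus 199/1027 = 19.4% → the satellite campus
Overall: the satellite campus 1104/1715 = 64.4%, the main campus 706/1556 = 45.4% → the satellite campus
Neither sweeps: the satellite campus wins 1 of 2 groups, the main campus wins 1. The satellite campus wins overall but not every group — no Simpson reversal.

No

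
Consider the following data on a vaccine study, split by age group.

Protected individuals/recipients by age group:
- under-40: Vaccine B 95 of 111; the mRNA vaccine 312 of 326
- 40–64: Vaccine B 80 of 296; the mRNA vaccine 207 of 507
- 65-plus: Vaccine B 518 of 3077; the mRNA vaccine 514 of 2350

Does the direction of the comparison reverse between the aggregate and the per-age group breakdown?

Under-40: Vaccine B 95/111 = 85.6%, the mRNA vaccine 312/326 = 95.7% → the mRNA vaccine
40–64: Vaccine B 80/296 = 27.0%, the mRNA vaccine 207/507 = 40.8% → the mRNA vaccine
65-plus: Vaccine B 518/3077 = 16.8%, the mRNA vaccine 514/2350 = 21.9% → the mRNA vaccine
Overall: Vaccine B 693/3484 = 19.9%, the mRNA vaccine 1033/3183 = 32.5% → the mRNA vaccine
The mRNA vaccine wins overall and in every age group — no reversal.

No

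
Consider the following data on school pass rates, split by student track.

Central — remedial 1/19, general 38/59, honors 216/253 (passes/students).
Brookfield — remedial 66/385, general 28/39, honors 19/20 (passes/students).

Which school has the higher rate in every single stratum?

Brookfield

Remedial: Central 1/19 = 5.3%, Brookfield 66/385 = 17.1% → Brookfield
General: Central 38/59 = 64.4%, Brookfield 28/39 = 71.8% → Brookfield
Honors: Central 216/253 = 85.4%, Brookfield 19/20 = 95.0% → Brookfield
Brookfield has the higher rate in all 3 groups.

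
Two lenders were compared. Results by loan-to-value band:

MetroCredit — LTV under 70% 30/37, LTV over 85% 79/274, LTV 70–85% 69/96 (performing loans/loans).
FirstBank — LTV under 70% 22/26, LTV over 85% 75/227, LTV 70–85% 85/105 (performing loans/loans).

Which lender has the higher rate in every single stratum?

FirstBank

LTV under 70%: MetroCredit 30/37 = 81.1%, FirstBank 22/26 = 84.6% → FirstBank
LTV over 85%: MetroCredit 79/274 = 28.8%, FirstBank 75/227 = 33.0% → FirstBank
LTV 70–85%: MetroCredit 69/96 = 71.9%, FirstBank 85/105 = 81.0% → FirstBank
FirstBank has the higher rate in all 3 groups.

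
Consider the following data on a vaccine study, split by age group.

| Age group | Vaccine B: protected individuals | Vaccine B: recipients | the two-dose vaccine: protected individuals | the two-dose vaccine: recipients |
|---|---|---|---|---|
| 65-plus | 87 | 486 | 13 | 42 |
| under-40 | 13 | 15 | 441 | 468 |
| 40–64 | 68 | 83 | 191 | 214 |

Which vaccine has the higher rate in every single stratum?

65-plus: Vaccine B 87/486 = 17.9%, the two-dose vaccine 13/42 = 31.0% → the two-dose vaccine
Under-40: Vaccine B 13/15 = 86.7%, the two-dose vaccine 441/468 = 94.2% → the two-dose vaccine
40–64: Vaccine B 68/83 = 81.9%, the two-dose vaccine 191/214 = 89.3% → the two-dose vaccine
The two-dose vaccine has the higher rate in all 3 groups.

the two-dose vaccine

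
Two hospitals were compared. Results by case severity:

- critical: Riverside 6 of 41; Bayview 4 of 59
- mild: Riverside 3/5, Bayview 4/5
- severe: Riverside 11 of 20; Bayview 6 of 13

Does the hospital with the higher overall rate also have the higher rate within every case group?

No

Critical: Riverside 6/41 = 14.6%, Bayview 4/59 = 6.8% → Riverside
Mild: Riverside 3/5 = 60.0%, Bayview 4/5 = 80.0% → Bayview
Severe: Riverside 11/20 = 55.0%, Bayview 6/13 = 46.2% → Riverside
Overall: Riverside 20/66 = 30.3%, Bayview 14/77 = 18.2% → Riverside
Neither sweeps: Riverside wins 2 of 3 groups, Bayview wins 1. Riverside wins overall but not every group — no Simpson reversal.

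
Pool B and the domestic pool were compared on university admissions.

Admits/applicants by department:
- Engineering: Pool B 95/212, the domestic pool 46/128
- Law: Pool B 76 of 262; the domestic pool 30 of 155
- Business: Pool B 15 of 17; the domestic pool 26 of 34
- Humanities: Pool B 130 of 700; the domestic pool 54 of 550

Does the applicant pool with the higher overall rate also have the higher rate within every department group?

Engineering: Pool B 95/212 = 44.8%, the domestic pool 46/128 = 35.9% → Pool B
Law: Pool B 76/262 = 29.0%, the domestic pool 30/155 = 19.4% → Pool B
Business: Pool B 15/17 = 88.2%, the domestic pool 26/34 = 76.5% → Pool B
Humanities: Pool B 130/700 = 18.6%, the domestic pool 54/550 = 9.8% → Pool B
Overall: Pool B 316/1191 = 26.5%, the domestic pool 156/867 = 18.0% → Pool B
Pool B wins overall and in every department group — no reversal.

Yes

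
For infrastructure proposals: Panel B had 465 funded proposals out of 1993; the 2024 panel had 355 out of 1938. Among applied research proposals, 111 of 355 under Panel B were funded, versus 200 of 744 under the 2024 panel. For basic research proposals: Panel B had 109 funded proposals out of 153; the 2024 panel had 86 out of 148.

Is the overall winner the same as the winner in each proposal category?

Infrastructure: Panel B 465/1993 = 23.3%, the 2024 panel 355/1938 = 18.3% → Panel B
Applied research: Panel B 111/355 = 31.3%, the 2024 panel 200/744 = 26.9% → Panel B
Basic research: Panel B 109/153 = 71.2%, the 2024 panel 86/148 = 58.1% → Panel B
Overall: Panel B 685/2501 = 27.4%, the 2024 panel 641/2830 = 22.7% → Panel B
Panel B wins overall and in every proposal group — no reversal.

Yes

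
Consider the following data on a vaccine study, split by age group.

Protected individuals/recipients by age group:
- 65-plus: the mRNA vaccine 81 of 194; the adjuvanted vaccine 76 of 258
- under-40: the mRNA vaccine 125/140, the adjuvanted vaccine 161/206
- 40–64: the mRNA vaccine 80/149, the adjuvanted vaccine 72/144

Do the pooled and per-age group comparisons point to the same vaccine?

65-plus: the mRNA vaccine 81/194 = 41.8%, the adjuvanted vaccine 76/258 = 29.5% → the mRNA vaccine
Under-40: the mRNA vaccine 125/140 = 89.3%, the adjuvanted vaccine 161/206 = 78.2% → the mRNA vaccine
40–64: the mRNA vaccine 80/149 = 53.7%, the adjuvanted vaccine 72/144 = 50.0% → the mRNA vaccine
Overall: the mRNA vaccine 286/483 = 59.2%, the adjuvanted vaccine 309/608 = 50.8% → the mRNA vaccine
The mRNA vaccine wins overall and in every age group — no reversal.

Yes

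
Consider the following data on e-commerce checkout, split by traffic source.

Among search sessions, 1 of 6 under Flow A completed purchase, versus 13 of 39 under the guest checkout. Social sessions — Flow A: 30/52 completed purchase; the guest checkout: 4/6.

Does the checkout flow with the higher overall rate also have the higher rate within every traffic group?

Search: Flow A 1/6 = 16.7%, the guest checkout 13/39 = 33.3% → the guest checkout
Social: Flow A 30/52 = 57.7%, the guest checkout 4/6 = 66.7% → the guest checkout
Overall: Flow A 31/58 = 53.4%, the guest checkout 17/45 = 37.8% → Flow A
The guest checkout wins each traffic group but Flow A wins overall — the comparison reverses. The guest checkout's sessions skew toward search, which has a lower base rate.

No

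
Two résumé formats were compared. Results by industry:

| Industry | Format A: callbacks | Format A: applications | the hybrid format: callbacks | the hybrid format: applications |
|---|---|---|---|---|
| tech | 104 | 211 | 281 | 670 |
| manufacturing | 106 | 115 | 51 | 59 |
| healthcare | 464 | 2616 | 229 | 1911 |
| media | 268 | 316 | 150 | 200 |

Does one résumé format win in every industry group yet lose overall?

Tech: Format A 104/211 = 49.3%, the hybrid format 281/670 = 41.9% → Format A
Manufacturing: Format A 106/115 = 92.2%, the hybrid format 51/59 = 86.4% → Format A
Healthcare: Format A 464/2616 = 17.7%, the hybrid format 229/1911 = 12.0% → Format A
Media: Format A 268/316 = 84.8%, the hybrid format 150/200 = 75.0% → Format A
Overall: Format A 942/3258 = 28.9%, the hybrid format 711/2840 = 25.0% → Format A
Format A wins overall and in every industry group — no reversal.

No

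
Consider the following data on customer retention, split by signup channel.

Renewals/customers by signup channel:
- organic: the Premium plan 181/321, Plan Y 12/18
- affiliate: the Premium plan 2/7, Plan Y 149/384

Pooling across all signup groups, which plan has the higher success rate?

the Premium plan

Organic: the Premium plan 181/321 = 56.4%, Plan Y 12/18 = 66.7% → Plan Y
Affiliate: the Premium plan 2/7 = 28.6%, Plan Y 149/384 = 38.8% → Plan Y
Overall: the Premium plan 183/328 = 55.8%, Plan Y 161/402 = 40.0% → the Premium plan
(Plan Y wins every signup group but the Premium plan wins overall — Plan Y's customers skew toward the low-rate affiliate group.)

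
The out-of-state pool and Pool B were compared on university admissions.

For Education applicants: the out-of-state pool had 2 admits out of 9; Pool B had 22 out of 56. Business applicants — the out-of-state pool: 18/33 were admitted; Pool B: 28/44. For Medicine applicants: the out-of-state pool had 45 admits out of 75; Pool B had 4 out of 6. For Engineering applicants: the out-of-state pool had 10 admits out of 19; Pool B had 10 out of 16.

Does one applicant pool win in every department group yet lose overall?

Education: the out-of-state pool 2/9 = 22.2%, Pool B 22/56 = 39.3% → Pool B
Business: the out-of-state pool 18/33 = 54.5%, Pool B 28/44 = 63.6% → Pool B
Medicine: the out-of-state pool 45/75 = 60.0%, Pool B 4/6 = 66.7% → Pool B
Engineering: the out-of-state pool 10/19 = 52.6%, Pool B 10/16 = 62.5% → Pool B
Overall: the out-of-state pool 75/136 = 55.1%, Pool B 64/122 = 52.5% → the out-of-state pool
Pool B wins each department group but the out-of-state pool wins overall — the comparison reverses. Pool B's applicants skew toward Education, which has a lower base rate.

Yes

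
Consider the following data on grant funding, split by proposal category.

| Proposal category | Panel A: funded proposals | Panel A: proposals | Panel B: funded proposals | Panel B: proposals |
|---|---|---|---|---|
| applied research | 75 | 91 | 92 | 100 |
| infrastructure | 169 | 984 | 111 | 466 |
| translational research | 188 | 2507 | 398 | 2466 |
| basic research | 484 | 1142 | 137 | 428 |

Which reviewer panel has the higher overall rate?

Panel B

Applied research: Panel A 75/91 = 82.4%, Panel B 92/100 = 92.0% → Panel B
Infrastructure: Panel A 169/984 = 17.2%, Panel B 111/466 = 23.8% → Panel B
Translational research: Panel A 188/2507 = 7.5%, Panel B 398/2466 = 16.1% → Panel B
Basic research: Panel A 484/1142 = 42.4%, Panel B 137/428 = 32.0% → Panel A
Overall: Panel A 916/4724 = 19.4%, Panel B 738/3460 = 21.3% → Panel B
(Neither sweeps every proposal group, but Panel B has the higher pooled rate.)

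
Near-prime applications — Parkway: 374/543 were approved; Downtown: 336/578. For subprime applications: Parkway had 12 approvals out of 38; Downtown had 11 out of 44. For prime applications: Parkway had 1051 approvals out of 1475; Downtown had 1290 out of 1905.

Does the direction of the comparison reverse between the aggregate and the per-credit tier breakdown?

Near-prime: Parkway 374/543 = 68.9%, Downtown 336/578 = 58.1% → Parkway
Subprime: Parkway 12/38 = 31.6%, Downtown 11/44 = 25.0% → Parkway
Prime: Parkway 1051/1475 = 71.3%, Downtown 1290/1905 = 67.7% → Parkway
Overall: Parkway 1437/2056 = 69.9%, Downtown 1637/2527 = 64.8% → Parkway
Parkway wins overall and in every credit group — no reversal.

No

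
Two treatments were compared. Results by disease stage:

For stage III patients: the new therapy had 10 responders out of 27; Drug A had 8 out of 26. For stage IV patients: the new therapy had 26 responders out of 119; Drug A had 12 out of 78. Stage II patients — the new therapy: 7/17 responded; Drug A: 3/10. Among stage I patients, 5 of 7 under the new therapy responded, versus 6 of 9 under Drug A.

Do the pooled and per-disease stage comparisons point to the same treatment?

Yes

Stage III: the new therapy 10/27 = 37.0%, Drug A 8/26 = 30.8% → the new therapy
Stage IV: the new therapy 26/119 = 21.8%, Drug A 12/78 = 15.4% → the new therapy
Stage II: the new therapy 7/17 = 41.2%, Drug A 3/10 = 30.0% → the new therapy
Stage I: the new therapy 5/7 = 71.4%, Drug A 6/9 = 66.7% → the new therapy
Overall: the new therapy 48/170 = 28.2%, Drug A 29/123 = 23.6% → the new therapy
The new therapy wins overall and in every disease group — no reversal.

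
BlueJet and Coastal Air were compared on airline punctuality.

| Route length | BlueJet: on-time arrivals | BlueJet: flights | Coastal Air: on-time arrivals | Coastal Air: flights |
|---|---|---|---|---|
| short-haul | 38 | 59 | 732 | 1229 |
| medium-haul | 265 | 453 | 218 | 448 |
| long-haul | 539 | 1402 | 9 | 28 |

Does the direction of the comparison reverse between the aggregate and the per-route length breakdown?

Short-haul: BlueJet 38/59 = 64.4%, Coastal Air 732/1229 = 59.6% → BlueJet
Medium-haul: BlueJet 265/453 = 58.5%, Coastal Air 218/448 = 48.7% → BlueJet
Long-haul: BlueJet 539/1402 = 38.4%, Coastal Air 9/28 = 32.1% → BlueJet
Overall: BlueJet 842/1914 = 44.0%, Coastal Air 959/1705 = 56.2% → Coastal Air
BlueJet wins each route group but Coastal Air wins overall — the comparison reverses. BlueJet's flights skew toward long-haul, which has a lower base rate.

Yes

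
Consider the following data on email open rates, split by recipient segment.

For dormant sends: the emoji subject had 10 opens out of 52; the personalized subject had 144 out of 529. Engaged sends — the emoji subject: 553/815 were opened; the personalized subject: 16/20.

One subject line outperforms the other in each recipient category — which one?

Dormant: the emoji subject 10/52 = 19.2%, the personalized subject 144/529 = 27.2% → the personalized subject
Engaged: the emoji subject 553/815 = 67.9%, the personalized subject 16/20 = 80.0% → the personalized subject
The personalized subject has the higher rate in both groups.

the personalized subject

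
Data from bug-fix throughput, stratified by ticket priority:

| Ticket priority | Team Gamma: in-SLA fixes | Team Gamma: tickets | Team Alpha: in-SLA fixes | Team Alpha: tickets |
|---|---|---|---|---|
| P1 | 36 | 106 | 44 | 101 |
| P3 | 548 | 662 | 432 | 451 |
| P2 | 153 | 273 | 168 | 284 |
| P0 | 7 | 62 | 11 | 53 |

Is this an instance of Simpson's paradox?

P1: Team Gamma 36/106 = 34.0%, Team Alpha 44/101 = 43.6% → Team Alpha
P3: Team Gamma 548/662 = 82.8%, Team Alpha 432/451 = 95.8% → Team Alpha
P2: Team Gamma 153/273 = 56.0%, Team Alpha 168/284 = 59.2% → Team Alpha
P0: Team Gamma 7/62 = 11.3%, Team Alpha 11/53 = 20.8% → Team Alpha
Overall: Team Gamma 744/1103 = 67.5%, Team Alpha 655/889 = 73.7% → Team Alpha
Team Alpha wins overall and in every ticket group — no reversal.

No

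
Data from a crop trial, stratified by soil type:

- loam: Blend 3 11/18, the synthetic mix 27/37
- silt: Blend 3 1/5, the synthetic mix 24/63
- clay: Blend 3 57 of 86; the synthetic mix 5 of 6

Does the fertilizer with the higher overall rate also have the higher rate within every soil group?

No

Loam: Blend 3 11/18 = 61.1%, the synthetic mix 27/37 = 73.0% → the synthetic mix
Silt: Blend 3 1/5 = 20.0%, the synthetic mix 24/63 = 38.1% → the synthetic mix
Clay: Blend 3 57/86 = 66.3%, the synthetic mix 5/6 = 83.3% → the synthetic mix
Overall: Blend 3 69/109 = 63.3%, the synthetic mix 56/106 = 52.8% → Blend 3
The synthetic mix wins each soil group but Blend 3 wins overall — the comparison reverses. The synthetic mix's plots skew toward silt, which has a lower base rate.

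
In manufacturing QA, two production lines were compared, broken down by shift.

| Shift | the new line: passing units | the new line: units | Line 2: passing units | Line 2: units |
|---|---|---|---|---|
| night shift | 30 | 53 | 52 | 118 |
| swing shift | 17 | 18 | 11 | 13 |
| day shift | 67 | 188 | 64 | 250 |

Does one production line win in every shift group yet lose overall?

Night shift: the new line 30/53 = 56.6%, Line 2 52/118 = 44.1% → the new line
Swing shift: the new line 17/18 = 94.4%, Line 2 11/13 = 84.6% → the new line
Day shift: the new line 67/188 = 35.6%, Line 2 64/250 = 25.6% → the new line
Overall: the new line 114/259 = 44.0%, Line 2 127/381 = 33.3% → the new line
The new line wins overall and in every shift group — no reversal.

No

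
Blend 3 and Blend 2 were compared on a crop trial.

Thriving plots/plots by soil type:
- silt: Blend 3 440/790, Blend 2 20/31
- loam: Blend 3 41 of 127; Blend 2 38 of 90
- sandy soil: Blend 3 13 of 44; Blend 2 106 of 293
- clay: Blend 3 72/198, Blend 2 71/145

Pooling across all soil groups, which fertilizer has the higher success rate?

Blend 3

Silt: Blend 3 440/790 = 55.7%, Blend 2 20/31 = 64.5% → Blend 2
Loam: Blend 3 41/127 = 32.3%, Blend 2 38/90 = 42.2% → Blend 2
Sandy soil: Blend 3 13/44 = 29.5%, Blend 2 106/293 = 36.2% → Blend 2
Clay: Blend 3 72/198 = 36.4%, Blend 2 71/145 = 49.0% → Blend 2
Overall: Blend 3 566/1159 = 48.8%, Blend 2 235/559 = 42.0% → Blend 3
(Blend 2 wins every soil group but Blend 3 wins overall — Blend 2's plots skew toward the low-rate sandy soil group.)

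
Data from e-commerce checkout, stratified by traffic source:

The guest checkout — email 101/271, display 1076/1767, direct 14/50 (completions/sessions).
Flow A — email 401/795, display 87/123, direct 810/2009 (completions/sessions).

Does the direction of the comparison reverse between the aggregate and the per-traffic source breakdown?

Yes

Email: the guest checkout 101/271 = 37.3%, Flow A 401/795 = 50.4% → Flow A
Display: the guest checkout 1076/1767 = 60.9%, Flow A 87/123 = 70.7% → Flow A
Direct: the guest checkout 14/50 = 28.0%, Flow A 810/2009 = 40.3% → Flow A
Overall: the guest checkout 1191/2088 = 57.0%, Flow A 1298/2927 = 44.3% → the guest checkout
Flow A wins each traffic group but the guest checkout wins overall — the comparison reverses. Flow A's sessions skew toward direct, which has a lower base rate.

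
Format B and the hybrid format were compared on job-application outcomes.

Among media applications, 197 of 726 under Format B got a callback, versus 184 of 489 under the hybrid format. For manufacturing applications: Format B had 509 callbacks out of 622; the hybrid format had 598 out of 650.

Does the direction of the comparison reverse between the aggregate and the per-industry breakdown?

No

Media: Format B 197/726 = 27.1%, the hybrid format 184/489 = 37.6% → the hybrid format
Manufacturing: Format B 509/622 = 81.8%, the hybrid format 598/650 = 92.0% → the hybrid format
Overall: Format B 706/1348 = 52.4%, the hybrid format 782/1139 = 68.7% → the hybrid format
The hybrid format wins overall and in every industry group — no reversal.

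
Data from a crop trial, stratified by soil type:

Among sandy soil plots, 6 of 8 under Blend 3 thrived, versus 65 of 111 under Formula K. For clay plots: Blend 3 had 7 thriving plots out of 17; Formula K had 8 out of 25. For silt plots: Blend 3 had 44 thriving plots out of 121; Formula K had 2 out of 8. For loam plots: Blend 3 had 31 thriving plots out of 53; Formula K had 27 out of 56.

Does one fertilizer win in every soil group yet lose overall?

Yes

Sandy soil: Blend 3 6/8 = 75.0%, Formula K 65/111 = 58.6% → Blend 3
Clay: Blend 3 7/17 = 41.2%, Formula K 8/25 = 32.0% → Blend 3
Silt: Blend 3 44/121 = 36.4%, Formula K 2/8 = 25.0% → Blend 3
Loam: Blend 3 31/53 = 58.5%, Formula K 27/56 = 48.2% → Blend 3
Overall: Blend 3 88/199 = 44.2%, Formula K 102/200 = 51.0% → Formula K
Blend 3 wins each soil group but Formula K wins overall — the comparison reverses. Blend 3's plots skew toward silt, which has a lower base rate.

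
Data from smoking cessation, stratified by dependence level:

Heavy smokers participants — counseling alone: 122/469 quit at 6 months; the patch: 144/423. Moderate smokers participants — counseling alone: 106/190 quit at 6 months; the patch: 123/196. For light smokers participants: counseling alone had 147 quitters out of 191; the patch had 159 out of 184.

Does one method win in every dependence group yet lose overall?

Heavy smokers: counseling alone 122/469 = 26.0%, the patch 144/423 = 34.0% → the patch
Moderate smokers: counseling alone 106/190 = 55.8%, the patch 123/196 = 62.8% → the patch
Light smokers: counseling alone 147/191 = 77.0%, the patch 159/184 = 86.4% → the patch
Overall: counseling alone 375/850 = 44.1%, the patch 426/803 = 53.1% → the patch
The patch wins overall and in every dependence group — no reversal.

No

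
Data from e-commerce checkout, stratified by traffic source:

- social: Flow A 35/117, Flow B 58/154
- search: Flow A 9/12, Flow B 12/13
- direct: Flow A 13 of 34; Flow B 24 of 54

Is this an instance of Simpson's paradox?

No

Social: Flow A 35/117 = 29.9%, Flow B 58/154 = 37.7% → Flow B
Search: Flow A 9/12 = 75.0%, Flow B 12/13 = 92.3% → Flow B
Direct: Flow A 13/34 = 38.2%, Flow B 24/54 = 44.4% → Flow B
Overall: Flow A 57/163 = 35.0%, Flow B 94/221 = 42.5% → Flow B
Flow B wins overall and in every traffic group — no reversal.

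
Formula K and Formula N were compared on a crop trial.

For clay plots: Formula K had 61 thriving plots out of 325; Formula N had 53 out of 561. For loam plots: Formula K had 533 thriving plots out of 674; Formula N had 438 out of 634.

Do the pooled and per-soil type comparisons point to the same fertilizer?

Clay: Formula K 61/325 = 18.8%, Formula N 53/561 = 9.4% → Formula K
Loam: Formula K 533/674 = 79.1%, Formula N 438/634 = 69.1% → Formula K
Overall: Formula K 594/999 = 59.5%, Formula N 491/1195 = 41.1% → Formula K
Formula K wins overall and in every soil group — no reversal.

Yes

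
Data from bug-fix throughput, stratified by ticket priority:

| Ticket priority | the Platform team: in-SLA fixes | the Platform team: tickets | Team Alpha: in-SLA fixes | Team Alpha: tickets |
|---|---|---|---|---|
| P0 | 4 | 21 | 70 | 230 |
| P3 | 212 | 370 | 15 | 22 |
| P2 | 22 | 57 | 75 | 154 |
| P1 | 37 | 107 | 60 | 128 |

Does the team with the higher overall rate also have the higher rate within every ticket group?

No

P0: the Platform team 4/21 = 19.0%, Team Alpha 70/230 = 30.4% → Team Alpha
P3: the Platform team 212/370 = 57.3%, Team Alpha 15/22 = 68.2% → Team Alpha
P2: the Platform team 22/57 = 38.6%, Team Alpha 75/154 = 48.7% → Team Alpha
P1: the Platform team 37/107 = 34.6%, Team Alpha 60/128 = 46.9% → Team Alpha
Overall: the Platform team 275/555 = 49.5%, Team Alpha 220/534 = 41.2% → the Platform team
Team Alpha wins each ticket group but the Platform team wins overall — the comparison reverses. Team Alpha's tickets skew toward P0, which has a lower base rate.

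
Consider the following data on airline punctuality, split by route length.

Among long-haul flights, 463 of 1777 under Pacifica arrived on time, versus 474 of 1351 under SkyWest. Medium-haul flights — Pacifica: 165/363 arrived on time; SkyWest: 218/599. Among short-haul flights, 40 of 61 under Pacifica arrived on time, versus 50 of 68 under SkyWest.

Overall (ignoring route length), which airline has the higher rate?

SkyWest

Long-haul: Pacifica 463/1777 = 26.1%, SkyWest 474/1351 = 35.1% → SkyWest
Medium-haul: Pacifica 165/363 = 45.5%, SkyWest 218/599 = 36.4% → Pacifica
Short-haul: Pacifica 40/61 = 65.6%, SkyWest 50/68 = 73.5% → SkyWest
Overall: Pacifica 668/2201 = 30.3%, SkyWest 742/2018 = 36.8% → SkyWest
(Neither sweeps every route group, but SkyWest has the higher pooled rate.)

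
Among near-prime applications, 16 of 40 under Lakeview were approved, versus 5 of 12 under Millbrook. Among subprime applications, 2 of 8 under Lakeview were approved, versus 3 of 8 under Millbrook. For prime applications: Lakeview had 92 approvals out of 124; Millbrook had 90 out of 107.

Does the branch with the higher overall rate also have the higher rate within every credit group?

Yes

Near-prime: Lakeview 16/40 = 40.0%, Millbrook 5/12 = 41.7% → Millbrook
Subprime: Lakeview 2/8 = 25.0%, Millbrook 3/8 = 37.5% → Millbrook
Prime: Lakeview 92/124 = 74.2%, Millbrook 90/107 = 84.1% → Millbrook
Overall: Lakeview 110/172 = 64.0%, Millbrook 98/127 = 77.2% → Millbrook
Millbrook wins overall and in every credit group — no reversal.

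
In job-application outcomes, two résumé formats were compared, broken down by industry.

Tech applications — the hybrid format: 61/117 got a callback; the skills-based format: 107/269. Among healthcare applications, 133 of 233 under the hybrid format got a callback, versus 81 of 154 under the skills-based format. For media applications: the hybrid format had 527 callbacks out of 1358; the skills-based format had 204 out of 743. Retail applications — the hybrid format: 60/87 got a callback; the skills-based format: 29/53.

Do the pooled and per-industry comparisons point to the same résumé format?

Tech: the hybrid format 61/117 = 52.1%, the skills-based format 107/269 = 39.8% → the hybrid format
Healthcare: the hybrid format 133/233 = 57.1%, the skills-based format 81/154 = 52.6% → the hybrid format
Media: the hybrid format 527/1358 = 38.8%, the skills-based format 204/743 = 27.5% → the hybrid format
Retail: the hybrid format 60/87 = 69.0%, the skills-based format 29/53 = 54.7% → the hybrid format
Overall: the hybrid format 781/1795 = 43.5%, the skills-based format 421/1219 = 34.5% → the hybrid format
The hybrid format wins overall and in every industry group — no reversal.

Yes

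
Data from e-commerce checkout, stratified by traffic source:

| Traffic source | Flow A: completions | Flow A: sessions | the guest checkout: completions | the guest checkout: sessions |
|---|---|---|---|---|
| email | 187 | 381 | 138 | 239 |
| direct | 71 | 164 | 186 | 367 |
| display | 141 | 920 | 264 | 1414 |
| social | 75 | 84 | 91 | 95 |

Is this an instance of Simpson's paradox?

No

Email: Flow A 187/381 = 49.1%, the guest checkout 138/239 = 57.7% → the guest checkout
Direct: Flow A 71/164 = 43.3%, the guest checkout 186/367 = 50.7% → the guest checkout
Display: Flow A 141/920 = 15.3%, the guest checkout 264/1414 = 18.7% → the guest checkout
Social: Flow A 75/84 = 89.3%, the guest checkout 91/95 = 95.8% → the guest checkout
Overall: Flow A 474/1549 = 30.6%, the guest checkout 679/2115 = 32.1% → the guest checkout
The guest checkout wins overall and in every traffic group — no reversal.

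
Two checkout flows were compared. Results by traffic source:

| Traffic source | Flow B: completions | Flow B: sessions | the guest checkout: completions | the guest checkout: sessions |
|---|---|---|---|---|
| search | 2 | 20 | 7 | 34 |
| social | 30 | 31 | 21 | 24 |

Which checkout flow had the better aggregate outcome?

Search: Flow B 2/20 = 10.0%, the guest checkout 7/34 = 20.6% → the guest checkout
Social: Flow B 30/31 = 96.8%, the guest checkout 21/24 = 87.5% → Flow B
Overall: Flow B 32/51 = 62.7%, the guest checkout 28/58 = 48.3% → Flow B
(Neither sweeps every traffic group, but Flow B has the higher pooled rate.)

Flow B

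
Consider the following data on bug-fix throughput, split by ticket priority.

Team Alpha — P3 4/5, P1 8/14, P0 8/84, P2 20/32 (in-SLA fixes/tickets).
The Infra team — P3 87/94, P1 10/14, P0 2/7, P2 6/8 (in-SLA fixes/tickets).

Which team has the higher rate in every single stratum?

P3: Team Alpha 4/5 = 80.0%, the Infra team 87/94 = 92.6% → the Infra team
P1: Team Alpha 8/14 = 57.1%, the Infra team 10/14 = 71.4% → the Infra team
P0: Team Alpha 8/84 = 9.5%, the Infra team 2/7 = 28.6% → the Infra team
P2: Team Alpha 20/32 = 62.5%, the Infra team 6/8 = 75.0% → the Infra team
The Infra team has the higher rate in all 4 groups.

the Infra team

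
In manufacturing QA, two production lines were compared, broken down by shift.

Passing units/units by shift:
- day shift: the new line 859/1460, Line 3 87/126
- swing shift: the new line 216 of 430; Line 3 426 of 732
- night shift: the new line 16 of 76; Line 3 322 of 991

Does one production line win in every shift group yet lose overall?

Day shift: the new line 859/1460 = 58.8%, Line 3 87/126 = 69.0% → Line 3
Swing shift: the new line 216/430 = 50.2%, Line 3 426/732 = 58.2% → Line 3
Night shift: the new line 16/76 = 21.1%, Line 3 322/991 = 32.5% → Line 3
Overall: the new line 1091/1966 = 55.5%, Line 3 835/1849 = 45.2% → the new line
Line 3 wins each shift group but the new line wins overall — the comparison reverses. Line 3's units skew toward night shift, which has a lower base rate.

Yes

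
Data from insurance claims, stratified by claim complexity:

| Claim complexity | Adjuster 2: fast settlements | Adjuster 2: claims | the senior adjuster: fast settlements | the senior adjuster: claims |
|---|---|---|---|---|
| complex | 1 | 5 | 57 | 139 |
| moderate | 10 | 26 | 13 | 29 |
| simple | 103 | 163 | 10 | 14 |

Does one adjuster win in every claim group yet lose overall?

Complex: Adjuster 2 1/5 = 20.0%, the senior adjuster 57/139 = 41.0% → the senior adjuster
Moderate: Adjuster 2 10/26 = 38.5%, the senior adjuster 13/29 = 44.8% → the senior adjuster
Simple: Adjuster 2 103/163 = 63.2%, the senior adjuster 10/14 = 71.4% → the senior adjuster
Overall: Adjuster 2 114/194 = 58.8%, the senior adjuster 80/182 = 44.0% → Adjuster 2
The senior adjuster wins each claim group but Adjuster 2 wins overall — the comparison reverses. The senior adjuster's claims skew toward complex, which has a lower base rate.

Yes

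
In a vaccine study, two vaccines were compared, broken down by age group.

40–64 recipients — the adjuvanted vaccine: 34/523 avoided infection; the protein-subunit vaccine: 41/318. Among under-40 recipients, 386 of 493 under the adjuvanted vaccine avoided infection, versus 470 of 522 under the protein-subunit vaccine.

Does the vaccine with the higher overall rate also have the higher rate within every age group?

40–64: the adjuvanted vaccine 34/523 = 6.5%, the protein-subunit vaccine 41/318 = 12.9% → the protein-subunit vaccine
Under-40: the adjuvanted vaccine 386/493 = 78.3%, the protein-subunit vaccine 470/522 = 90.0% → the protein-subunit vaccine
Overall: the adjuvanted vaccine 420/1016 = 41.3%, the protein-subunit vaccine 511/840 = 60.8% → the protein-subunit vaccine
The protein-subunit vaccine wins overall and in every age group — no reversal.

Yes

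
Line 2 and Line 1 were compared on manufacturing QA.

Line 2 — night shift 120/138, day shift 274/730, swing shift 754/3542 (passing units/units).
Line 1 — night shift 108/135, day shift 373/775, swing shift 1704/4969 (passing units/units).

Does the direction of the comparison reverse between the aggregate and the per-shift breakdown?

Night shift: Line 2 120/138 = 87.0%, Line 1 108/135 = 80.0% → Line 2
Day shift: Line 2 274/730 = 37.5%, Line 1 373/775 = 48.1% → Line 1
Swing shift: Line 2 754/3542 = 21.3%, Line 1 1704/4969 = 34.3% → Line 1
Overall: Line 2 1148/4410 = 26.0%, Line 1 2185/5879 = 37.2% → Line 1
Neither sweeps: Line 2 wins 1 of 3 groups, Line 1 wins 2. Line 1 wins overall but not every group — no Simpson reversal.

No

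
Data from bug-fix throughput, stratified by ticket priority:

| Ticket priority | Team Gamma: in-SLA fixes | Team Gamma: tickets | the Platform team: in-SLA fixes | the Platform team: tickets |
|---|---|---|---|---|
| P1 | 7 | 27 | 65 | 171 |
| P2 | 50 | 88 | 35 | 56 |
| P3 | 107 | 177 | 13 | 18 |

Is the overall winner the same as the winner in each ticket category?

P1: Team Gamma 7/27 = 25.9%, the Platform team 65/171 = 38.0% → the Platform team
P2: Team Gamma 50/88 = 56.8%, the Platform team 35/56 = 62.5% → the Platform team
P3: Team Gamma 107/177 = 60.5%, the Platform team 13/18 = 72.2% → the Platform team
Overall: Team Gamma 164/292 = 56.2%, the Platform team 113/245 = 46.1% → Team Gamma
The Platform team wins each ticket group but Team Gamma wins overall — the comparison reverses. The Platform team's tickets skew toward P1, which has a lower base rate.

No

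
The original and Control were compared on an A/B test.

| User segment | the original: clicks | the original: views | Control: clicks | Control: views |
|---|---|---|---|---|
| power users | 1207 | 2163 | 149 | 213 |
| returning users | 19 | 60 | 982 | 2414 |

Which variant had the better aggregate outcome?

the original

Power users: the original 1207/2163 = 55.8%, Control 149/213 = 70.0% → Control
Returning users: the original 19/60 = 31.7%, Control 982/2414 = 40.7% → Control
Overall: the original 1226/2223 = 55.2%, Control 1131/2627 = 43.1% → the original
(Control wins every user group but the original wins overall — Control's views skew toward the low-rate returning users group.)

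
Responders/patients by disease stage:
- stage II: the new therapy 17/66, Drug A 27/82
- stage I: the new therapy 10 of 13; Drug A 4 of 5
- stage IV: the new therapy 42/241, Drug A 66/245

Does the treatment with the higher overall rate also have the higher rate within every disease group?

Stage II: the new therapy 17/66 = 25.8%, Drug A 27/82 = 32.9% → Drug A
Stage I: the new therapy 10/13 = 76.9%, Drug A 4/5 = 80.0% → Drug A
Stage IV: the new therapy 42/241 = 17.4%, Drug A 66/245 = 26.9% → Drug A
Overall: the new therapy 69/320 = 21.6%, Drug A 97/332 = 29.2% → Drug A
Drug A wins overall and in every disease group — no reversal.

Yes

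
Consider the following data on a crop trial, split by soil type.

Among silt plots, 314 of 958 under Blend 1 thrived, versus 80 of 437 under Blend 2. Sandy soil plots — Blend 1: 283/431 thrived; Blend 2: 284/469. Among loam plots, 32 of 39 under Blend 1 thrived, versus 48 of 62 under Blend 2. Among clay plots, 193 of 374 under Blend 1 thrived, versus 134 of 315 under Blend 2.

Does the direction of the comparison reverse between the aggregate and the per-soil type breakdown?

No

Silt: Blend 1 314/958 = 32.8%, Blend 2 80/437 = 18.3% → Blend 1
Sandy soil: Blend 1 283/431 = 65.7%, Blend 2 284/469 = 60.6% → Blend 1
Loam: Blend 1 32/39 = 82.1%, Blend 2 48/62 = 77.4% → Blend 1
Clay: Blend 1 193/374 = 51.6%, Blend 2 134/315 = 42.5% → Blend 1
Overall: Blend 1 822/1802 = 45.6%, Blend 2 546/1283 = 42.6% → Blend 1
Blend 1 wins overall and in every soil group — no reversal.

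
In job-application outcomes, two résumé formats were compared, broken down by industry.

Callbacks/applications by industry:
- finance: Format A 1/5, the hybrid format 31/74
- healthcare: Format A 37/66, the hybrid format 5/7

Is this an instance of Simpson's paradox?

Finance: Format A 1/5 = 20.0%, the hybrid format 31/74 = 41.9% → the hybrid format
Healthcare: Format A 37/66 = 56.1%, the hybrid format 5/7 = 71.4% → the hybrid format
Overall: Format A 38/71 = 53.5%, the hybrid format 36/81 = 44.4% → Format A
The hybrid format wins each industry group but Format A wins overall — the comparison reverses. The hybrid format's applications skew toward finance, which has a lower base rate.

Yes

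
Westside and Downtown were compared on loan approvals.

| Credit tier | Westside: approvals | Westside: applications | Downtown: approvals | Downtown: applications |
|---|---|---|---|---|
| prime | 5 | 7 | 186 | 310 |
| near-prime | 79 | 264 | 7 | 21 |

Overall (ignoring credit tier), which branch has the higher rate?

Prime: Westside 5/7 = 71.4%, Downtown 186/310 = 60.0% → Westside
Near-prime: Westside 79/264 = 29.9%, Downtown 7/21 = 33.3% → Downtown
Overall: Westside 84/271 = 31.0%, Downtown 193/331 = 58.3% → Downtown
(Neither sweeps every credit group, but Downtown has the higher pooled rate.)

Downtown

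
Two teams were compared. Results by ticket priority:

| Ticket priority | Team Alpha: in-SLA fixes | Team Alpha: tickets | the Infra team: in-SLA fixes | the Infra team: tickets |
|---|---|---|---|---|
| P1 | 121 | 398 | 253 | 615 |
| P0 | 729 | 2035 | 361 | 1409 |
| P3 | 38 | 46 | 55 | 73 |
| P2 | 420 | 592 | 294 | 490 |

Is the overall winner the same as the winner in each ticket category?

P1: Team Alpha 121/398 = 30.4%, the Infra team 253/615 = 41.1% → the Infra team
P0: Team Alpha 729/2035 = 35.8%, the Infra team 361/1409 = 25.6% → Team Alpha
P3: Team Alpha 38/46 = 82.6%, the Infra team 55/73 = 75.3% → Team Alpha
P2: Team Alpha 420/592 = 70.9%, the Infra team 294/490 = 60.0% → Team Alpha
Overall: Team Alpha 1308/3071 = 42.6%, the Infra team 963/2587 = 37.2% → Team Alpha
Neither sweeps: Team Alpha wins 3 of 4 groups, the Infra team wins 1. Team Alpha wins overall but not every group — no Simpson reversal.

No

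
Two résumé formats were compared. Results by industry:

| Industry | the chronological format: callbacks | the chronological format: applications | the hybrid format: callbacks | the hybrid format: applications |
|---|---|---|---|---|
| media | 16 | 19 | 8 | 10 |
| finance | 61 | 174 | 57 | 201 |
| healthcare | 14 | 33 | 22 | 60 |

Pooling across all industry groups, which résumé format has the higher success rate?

the chronological format

Media: the chronological format 16/19 = 84.2%, the hybrid format 8/10 = 80.0% → the chronological format
Finance: the chronological format 61/174 = 35.1%, the hybrid format 57/201 = 28.4% → the chronological format
Healthcare: the chronological format 14/33 = 42.4%, the hybrid format 22/60 = 36.7% → the chronological format
Overall: the chronological format 91/226 = 40.3%, the hybrid format 87/271 = 32.1% → the chronological format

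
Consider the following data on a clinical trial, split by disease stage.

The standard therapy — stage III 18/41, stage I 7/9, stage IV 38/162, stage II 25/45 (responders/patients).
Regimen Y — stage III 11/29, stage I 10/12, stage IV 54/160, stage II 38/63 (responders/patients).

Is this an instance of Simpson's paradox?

Stage III: the standard therapy 18/41 = 43.9%, Regimen Y 11/29 = 37.9% → the standard therapy
Stage I: the standard therapy 7/9 = 77.8%, Regimen Y 10/12 = 83.3% → Regimen Y
Stage IV: the standard therapy 38/162 = 23.5%, Regimen Y 54/160 = 33.8% → Regimen Y
Stage II: the standard therapy 25/45 = 55.6%, Regimen Y 38/63 = 60.3% → Regimen Y
Overall: the standard therapy 88/257 = 34.2%, Regimen Y 113/264 = 42.8% → Regimen Y
Neither sweeps: the standard therapy wins 1 of 4 groups, Regimen Y wins 3. Regimen Y wins overall but not every group — no Simpson reversal.

No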